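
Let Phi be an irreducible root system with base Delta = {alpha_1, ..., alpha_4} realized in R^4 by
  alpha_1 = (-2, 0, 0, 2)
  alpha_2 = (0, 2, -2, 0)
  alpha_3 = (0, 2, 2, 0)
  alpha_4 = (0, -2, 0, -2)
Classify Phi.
Compute the Cartan integers a_ij = 2(alpha_i, alpha_j)/(alpha_j, alpha_j); the resulting 4x4 Cartan matrix is
[[2, 0, 0, -1], [0, 2, 0, -1], [0, 0, 2, -1], [-1, -1, -1, 2]].
All simple roots have the same length, so the diagram is simply laced. The associated Dynkin diagram is a chain of 2 nodes with a fork of two nodes at one end (D_4), so the type is D_4 (the algebra so(8)).

D_4 (so(8))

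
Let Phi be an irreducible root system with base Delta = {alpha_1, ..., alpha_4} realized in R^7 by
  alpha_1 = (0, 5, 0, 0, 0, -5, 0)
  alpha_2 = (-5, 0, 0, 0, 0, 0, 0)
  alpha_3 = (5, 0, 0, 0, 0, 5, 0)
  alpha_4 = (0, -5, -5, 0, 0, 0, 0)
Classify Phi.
B_4 (so(9))

Compute the Cartan integers a_ij = 2(alpha_i, alpha_j)/(alpha_j, alpha_j); the resulting 4x4 Cartan matrix is
[[2, 0, -1, -1], [0, 2, -1, 0], [-1, -2, 2, 0], [-1, 0, 0, 2]].
The roots have two lengths (squared-length ratio 2:1); the short ones are alpha_{2}. The associated Dynkin diagram is a chain of 4 nodes with a double edge at one end; the terminal node there is the unique short simple root (B_4), so the type is B_4 (the algebra so(9)).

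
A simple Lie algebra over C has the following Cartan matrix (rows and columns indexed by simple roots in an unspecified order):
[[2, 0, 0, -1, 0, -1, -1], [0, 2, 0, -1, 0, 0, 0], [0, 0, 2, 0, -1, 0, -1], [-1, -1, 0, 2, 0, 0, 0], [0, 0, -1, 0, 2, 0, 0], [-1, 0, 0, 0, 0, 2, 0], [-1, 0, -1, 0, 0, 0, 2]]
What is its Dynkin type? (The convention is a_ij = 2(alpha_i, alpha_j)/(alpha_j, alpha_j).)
The matrix has rank 7 with 2's on the diagonal. Reading the off-diagonal entries as Dynkin edges (a single edge where a_ij = a_ji = -1; a double or triple edge where a_ij * a_ji = 2 or 3), the diagram is a chain of 6 nodes with one extra node attached to the third node from one end (E_7). One simple-root ordering that puts it in standard form is (alpha_2, alpha_6, alpha_4, alpha_1, alpha_7, alpha_3, alpha_5). So the algebra is type E_7.

type E_7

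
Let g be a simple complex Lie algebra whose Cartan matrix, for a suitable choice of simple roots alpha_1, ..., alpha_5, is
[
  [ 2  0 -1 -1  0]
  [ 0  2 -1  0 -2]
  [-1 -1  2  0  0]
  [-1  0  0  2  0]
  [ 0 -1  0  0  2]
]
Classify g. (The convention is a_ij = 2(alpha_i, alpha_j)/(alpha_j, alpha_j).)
B_5 (so(11))

The matrix has rank 5 with 2's on the diagonal. Reading the off-diagonal entries as Dynkin edges (a single edge where a_ij = a_ji = -1; a double or triple edge where a_ij * a_ji = 2 or 3), the diagram is a chain of 5 nodes with a double edge at one end; the terminal node there is the unique short simple root (B_5). One simple-root ordering that puts it in standard form is (alpha_4, alpha_1, alpha_3, alpha_2, alpha_5). So the algebra is type B_5, i.e. so(11).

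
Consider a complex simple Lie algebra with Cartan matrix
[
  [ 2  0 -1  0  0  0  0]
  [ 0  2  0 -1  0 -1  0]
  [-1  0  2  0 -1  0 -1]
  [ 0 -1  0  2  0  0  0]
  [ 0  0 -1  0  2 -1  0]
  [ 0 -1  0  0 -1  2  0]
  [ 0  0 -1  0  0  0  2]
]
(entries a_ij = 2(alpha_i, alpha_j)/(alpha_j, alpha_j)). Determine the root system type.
D_7

The matrix has rank 7 with 2's on the diagonal. Reading the off-diagonal entries as Dynkin edges (a single edge where a_ij = a_ji = -1; a double or triple edge where a_ij * a_ji = 2 or 3), the diagram is a chain of 5 nodes with a fork of two nodes at one end (D_7). One simple-root ordering that puts it in standard form is (alpha_4, alpha_2, alpha_6, alpha_5, alpha_3, alpha_7, alpha_1). So the algebra is type D_7, i.e. so(14).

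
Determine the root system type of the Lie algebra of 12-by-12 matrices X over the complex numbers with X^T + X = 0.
This is so(12) with 12 even, which has dimension 12(12-1)/2 = 66 and rank 12/2 = 6. In the classification of classical Lie algebras, the orthogonal algebra so(2n) in an even number of variables has type D_n; here n = 6, so the Dynkin diagram is a chain of 4 nodes with a fork of two nodes at one end (D_6). Hence the type is D_6.

D_6 (so(12))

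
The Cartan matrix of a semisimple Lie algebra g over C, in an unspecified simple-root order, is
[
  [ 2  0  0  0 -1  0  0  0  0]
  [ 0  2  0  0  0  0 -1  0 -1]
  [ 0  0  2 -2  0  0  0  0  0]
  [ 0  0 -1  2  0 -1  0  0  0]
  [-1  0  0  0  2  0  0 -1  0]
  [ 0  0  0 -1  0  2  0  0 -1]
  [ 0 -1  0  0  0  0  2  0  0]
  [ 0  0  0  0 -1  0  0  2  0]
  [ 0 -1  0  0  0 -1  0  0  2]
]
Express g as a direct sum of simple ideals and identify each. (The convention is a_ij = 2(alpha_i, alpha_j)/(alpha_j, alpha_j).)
A3 ⊕ C6

The diagram associated to this matrix has two connected components: the simple roots {alpha_1, alpha_5, alpha_8} form a chain of 3 nodes with single edges (A_3), and {alpha_2, alpha_3, alpha_4, alpha_6, alpha_7, alpha_9} form a chain of 6 nodes with a double edge at one end; the terminal node there is the unique long simple root (C_6). A semisimple Lie algebra decomposes uniquely as the direct sum of simple ideals, one per connected component of its Dynkin diagram, so g ≅ A_3 ⊕ C_6 (dimension 15 + 78 = 93).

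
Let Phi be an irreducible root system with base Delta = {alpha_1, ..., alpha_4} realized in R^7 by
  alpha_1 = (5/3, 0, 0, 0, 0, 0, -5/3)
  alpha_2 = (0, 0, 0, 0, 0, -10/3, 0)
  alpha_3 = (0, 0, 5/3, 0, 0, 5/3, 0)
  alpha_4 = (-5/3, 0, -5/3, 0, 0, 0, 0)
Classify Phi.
Compute the Cartan integers a_ij = 2(alpha_i, alpha_j)/(alpha_j, alpha_j); the resulting 4x4 Cartan matrix is
[[2, 0, 0, -1], [0, 2, -2, 0], [0, -1, 2, -1], [-1, 0, -1, 2]].
The roots have two lengths (squared-length ratio 2:1); the short ones are alpha_{1,3,4}. The associated Dynkin diagram is a chain of 4 nodes with a double edge at one end; the terminal node there is the unique long simple root (C_4), so the type is C_4 (the algebra sp(8)).

C_4 (sp(8))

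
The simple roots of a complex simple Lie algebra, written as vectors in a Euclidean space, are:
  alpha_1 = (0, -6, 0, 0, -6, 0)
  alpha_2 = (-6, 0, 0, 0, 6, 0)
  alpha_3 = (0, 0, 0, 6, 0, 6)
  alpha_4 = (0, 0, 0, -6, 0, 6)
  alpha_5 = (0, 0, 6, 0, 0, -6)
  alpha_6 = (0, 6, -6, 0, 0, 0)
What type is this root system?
Compute the Cartan integers a_ij = 2(alpha_i, alpha_j)/(alpha_j, alpha_j); the resulting 6x6 Cartan matrix is
[[2, -1, 0, 0, 0, -1], [-1, 2, 0, 0, 0, 0], [0, 0, 2, 0, -1, 0], [0, 0, 0, 2, -1, 0], [0, 0, -1, -1, 2, -1], [-1, 0, 0, 0, -1, 2]].
All simple roots have the same length, so the diagram is simply laced. The associated Dynkin diagram is a chain of 4 nodes with a fork of two nodes at one end (D_6), so the type is D_6 (the algebra so(12)).

D_6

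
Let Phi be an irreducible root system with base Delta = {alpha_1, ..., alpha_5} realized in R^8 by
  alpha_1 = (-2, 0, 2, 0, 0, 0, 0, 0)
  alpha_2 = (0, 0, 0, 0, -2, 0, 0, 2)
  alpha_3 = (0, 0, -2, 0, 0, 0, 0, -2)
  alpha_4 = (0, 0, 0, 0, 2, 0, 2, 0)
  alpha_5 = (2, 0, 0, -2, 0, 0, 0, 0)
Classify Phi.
Compute the Cartan integers a_ij = 2(alpha_i, alpha_j)/(alpha_j, alpha_j); the resulting 5x5 Cartan matrix is
[[2, 0, -1, 0, -1], [0, 2, -1, -1, 0], [-1, -1, 2, 0, 0], [0, -1, 0, 2, 0], [-1, 0, 0, 0, 2]].
All simple roots have the same length, so the diagram is simply laced. The associated Dynkin diagram is a chain of 5 nodes with single edges (A_5), so the type is A_5 (the algebra sl(6)).

type A_5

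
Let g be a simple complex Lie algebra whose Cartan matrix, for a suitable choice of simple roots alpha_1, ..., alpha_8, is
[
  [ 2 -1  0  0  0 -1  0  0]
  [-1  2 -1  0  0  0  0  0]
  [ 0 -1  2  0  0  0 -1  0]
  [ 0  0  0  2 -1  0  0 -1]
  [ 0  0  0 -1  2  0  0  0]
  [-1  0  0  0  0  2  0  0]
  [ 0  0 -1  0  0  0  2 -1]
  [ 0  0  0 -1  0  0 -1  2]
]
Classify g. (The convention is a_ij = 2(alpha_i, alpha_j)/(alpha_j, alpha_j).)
The matrix has rank 8 with 2's on the diagonal. Reading the off-diagonal entries as Dynkin edges (a single edge where a_ij = a_ji = -1; a double or triple edge where a_ij * a_ji = 2 or 3), the diagram is a chain of 8 nodes with single edges (A_8). One simple-root ordering that puts it in standard form is (alpha_6, alpha_1, alpha_2, alpha_3, alpha_7, alpha_8, alpha_4, alpha_5). So the algebra is type A_8, i.e. sl(9).

type A_8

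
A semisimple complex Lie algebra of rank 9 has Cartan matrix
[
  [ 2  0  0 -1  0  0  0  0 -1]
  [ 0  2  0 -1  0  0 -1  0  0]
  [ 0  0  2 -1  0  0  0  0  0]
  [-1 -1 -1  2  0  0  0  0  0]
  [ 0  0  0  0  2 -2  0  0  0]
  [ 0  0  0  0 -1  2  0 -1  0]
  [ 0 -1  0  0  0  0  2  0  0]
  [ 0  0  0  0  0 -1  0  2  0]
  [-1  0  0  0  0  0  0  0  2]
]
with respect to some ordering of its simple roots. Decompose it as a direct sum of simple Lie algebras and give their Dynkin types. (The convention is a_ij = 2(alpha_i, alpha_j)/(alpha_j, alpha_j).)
The diagram associated to this matrix has two connected components: the simple roots {alpha_5, alpha_6, alpha_8} form a chain of 3 nodes with a double edge at one end; the terminal node there is the unique long simple root (C_3), and {alpha_1, alpha_2, alpha_3, alpha_4, alpha_7, alpha_9} form a chain of 5 nodes with one extra node attached to the third node from one end (E_6). A semisimple Lie algebra decomposes uniquely as the direct sum of simple ideals, one per connected component of its Dynkin diagram, so g ≅ C_3 ⊕ E_6 (dimension 21 + 78 = 99).

C_3 (sp(6)) ⊕ E_6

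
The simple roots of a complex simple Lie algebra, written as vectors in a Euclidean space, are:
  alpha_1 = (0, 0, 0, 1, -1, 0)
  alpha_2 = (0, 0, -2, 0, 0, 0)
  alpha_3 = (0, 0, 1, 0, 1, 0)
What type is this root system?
type C_3

Compute the Cartan integers a_ij = 2(alpha_i, alpha_j)/(alpha_j, alpha_j); the resulting 3x3 Cartan matrix is
[[2, 0, -1], [0, 2, -2], [-1, -1, 2]].
The roots have two lengths (squared-length ratio 2:1); the short ones are alpha_{1,3}. The associated Dynkin diagram is a chain of 3 nodes with a double edge at one end; the terminal node there is the unique long simple root (C_3), so the type is C_3 (the algebra sp(6)).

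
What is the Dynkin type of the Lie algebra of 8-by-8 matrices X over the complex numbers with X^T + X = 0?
D_4

This is so(8) with 8 even, which has dimension 8(8-1)/2 = 28 and rank 8/2 = 4. In the classification of classical Lie algebras, the orthogonal algebra so(2n) in an even number of variables has type D_n; here n = 4, so the Dynkin diagram is a chain of 2 nodes with a fork of two nodes at one end (D_4). Hence the type is D_4.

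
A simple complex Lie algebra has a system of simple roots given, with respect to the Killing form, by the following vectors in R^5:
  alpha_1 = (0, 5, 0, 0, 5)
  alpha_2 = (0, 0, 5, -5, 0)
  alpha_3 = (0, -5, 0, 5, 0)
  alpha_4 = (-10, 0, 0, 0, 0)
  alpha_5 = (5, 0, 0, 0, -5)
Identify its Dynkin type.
C_5

Compute the Cartan integers a_ij = 2(alpha_i, alpha_j)/(alpha_j, alpha_j); the resulting 5x5 Cartan matrix is
[[2, 0, -1, 0, -1], [0, 2, -1, 0, 0], [-1, -1, 2, 0, 0], [0, 0, 0, 2, -2], [-1, 0, 0, -1, 2]].
The roots have two lengths (squared-length ratio 2:1); the short ones are alpha_{1,2,3,5}. The associated Dynkin diagram is a chain of 5 nodes with a double edge at one end; the terminal node there is the unique long simple root (C_5), so the type is C_5 (the algebra sp(10)).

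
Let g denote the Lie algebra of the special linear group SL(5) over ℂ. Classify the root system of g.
This is sl(5), which has dimension 5^2 - 1 = 24 and rank 5 - 1 = 4 (a Cartan subalgebra is the diagonal traceless matrices). In the classification of classical Lie algebras, the special linear algebra sl(n+1) has type A_n; here n = 4, so the Dynkin diagram is a chain of 4 nodes with single edges (A_4). Hence the type is A_4.

A4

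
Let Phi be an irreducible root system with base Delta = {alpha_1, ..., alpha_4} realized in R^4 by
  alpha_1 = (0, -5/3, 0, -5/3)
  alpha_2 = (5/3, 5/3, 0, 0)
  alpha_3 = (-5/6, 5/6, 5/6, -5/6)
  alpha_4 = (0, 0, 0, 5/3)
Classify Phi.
F_4

Compute the Cartan integers a_ij = 2(alpha_i, alpha_j)/(alpha_j, alpha_j); the resulting 4x4 Cartan matrix is
[[2, -1, 0, -2], [-1, 2, 0, 0], [0, 0, 2, -1], [-1, 0, -1, 2]].
The roots have two lengths (squared-length ratio 2:1); the short ones are alpha_{3,4}. The associated Dynkin diagram is a chain of 4 nodes with a double edge between the middle two (F_4), so the type is F_4.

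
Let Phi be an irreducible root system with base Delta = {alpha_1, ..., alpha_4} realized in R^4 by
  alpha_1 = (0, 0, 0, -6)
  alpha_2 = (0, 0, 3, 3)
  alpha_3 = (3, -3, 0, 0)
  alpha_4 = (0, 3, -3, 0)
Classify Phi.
C_4 (sp(8))

Compute the Cartan integers a_ij = 2(alpha_i, alpha_j)/(alpha_j, alpha_j); the resulting 4x4 Cartan matrix is
[[2, -2, 0, 0], [-1, 2, 0, -1], [0, 0, 2, -1], [0, -1, -1, 2]].
The roots have two lengths (squared-length ratio 2:1); the short ones are alpha_{2,3,4}. The associated Dynkin diagram is a chain of 4 nodes with a double edge at one end; the terminal node there is the unique long simple root (C_4), so the type is C_4 (the algebra sp(8)).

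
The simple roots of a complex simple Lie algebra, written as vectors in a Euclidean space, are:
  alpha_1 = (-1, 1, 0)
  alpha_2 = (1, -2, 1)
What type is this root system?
Compute the Cartan integers a_ij = 2(alpha_i, alpha_j)/(alpha_j, alpha_j); the resulting 2x2 Cartan matrix is
[[2, -1], [-3, 2]].
The roots have two lengths (squared-length ratio 3:1); the short ones are alpha_{1}. The associated Dynkin diagram is two nodes joined by a triple edge (G_2), so the type is G_2.

G_2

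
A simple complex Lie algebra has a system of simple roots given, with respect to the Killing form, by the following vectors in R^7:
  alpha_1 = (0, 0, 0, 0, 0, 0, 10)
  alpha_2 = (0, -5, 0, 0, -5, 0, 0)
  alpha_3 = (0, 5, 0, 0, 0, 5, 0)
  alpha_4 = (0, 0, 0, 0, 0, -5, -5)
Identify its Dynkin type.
type C_4

Compute the Cartan integers a_ij = 2(alpha_i, alpha_j)/(alpha_j, alpha_j); the resulting 4x4 Cartan matrix is
[[2, 0, 0, -2], [0, 2, -1, 0], [0, -1, 2, -1], [-1, 0, -1, 2]].
The roots have two lengths (squared-length ratio 2:1); the short ones are alpha_{2,3,4}. The associated Dynkin diagram is a chain of 4 nodes with a double edge at one end; the terminal node there is the unique long simple root (C_4), so the type is C_4 (the algebra sp(8)).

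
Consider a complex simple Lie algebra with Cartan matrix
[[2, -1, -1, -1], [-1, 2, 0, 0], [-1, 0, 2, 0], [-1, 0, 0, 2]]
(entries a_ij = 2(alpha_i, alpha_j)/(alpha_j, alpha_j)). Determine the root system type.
The matrix has rank 4 with 2's on the diagonal. Reading the off-diagonal entries as Dynkin edges (a single edge where a_ij = a_ji = -1; a double or triple edge where a_ij * a_ji = 2 or 3), the diagram is a chain of 2 nodes with a fork of two nodes at one end (D_4). One simple-root ordering that puts it in standard form is (alpha_3, alpha_1, alpha_4, alpha_2). So the algebra is type D_4, i.e. so(8).

D_4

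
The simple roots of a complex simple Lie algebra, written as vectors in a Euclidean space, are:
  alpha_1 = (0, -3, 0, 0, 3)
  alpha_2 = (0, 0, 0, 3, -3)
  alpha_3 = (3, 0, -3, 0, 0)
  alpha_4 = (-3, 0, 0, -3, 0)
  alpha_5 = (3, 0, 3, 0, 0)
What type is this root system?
Compute the Cartan integers a_ij = 2(alpha_i, alpha_j)/(alpha_j, alpha_j); the resulting 5x5 Cartan matrix is
[[2, -1, 0, 0, 0], [-1, 2, 0, -1, 0], [0, 0, 2, -1, 0], [0, -1, -1, 2, -1], [0, 0, 0, -1, 2]].
All simple roots have the same length, so the diagram is simply laced. The associated Dynkin diagram is a chain of 3 nodes with a fork of two nodes at one end (D_5), so the type is D_5 (the algebra so(10)).

D5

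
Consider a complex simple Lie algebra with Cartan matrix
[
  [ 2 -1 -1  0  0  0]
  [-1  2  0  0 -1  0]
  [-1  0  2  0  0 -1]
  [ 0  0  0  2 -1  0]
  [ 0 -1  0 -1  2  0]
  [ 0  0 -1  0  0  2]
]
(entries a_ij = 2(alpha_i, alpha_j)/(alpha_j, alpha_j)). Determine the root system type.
A_6 (sl(7))

The matrix has rank 6 with 2's on the diagonal. Reading the off-diagonal entries as Dynkin edges (a single edge where a_ij = a_ji = -1; a double or triple edge where a_ij * a_ji = 2 or 3), the diagram is a chain of 6 nodes with single edges (A_6). One simple-root ordering that puts it in standard form is (alpha_4, alpha_5, alpha_2, alpha_1, alpha_3, alpha_6). So the algebra is type A_6, i.e. sl(7).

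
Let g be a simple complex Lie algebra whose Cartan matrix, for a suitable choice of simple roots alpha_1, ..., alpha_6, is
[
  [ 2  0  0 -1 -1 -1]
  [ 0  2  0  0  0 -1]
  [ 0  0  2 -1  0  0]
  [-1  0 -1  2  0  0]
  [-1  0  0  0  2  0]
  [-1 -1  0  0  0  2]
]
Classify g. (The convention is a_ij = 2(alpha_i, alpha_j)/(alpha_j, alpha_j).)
E_6

The matrix has rank 6 with 2's on the diagonal. Reading the off-diagonal entries as Dynkin edges (a single edge where a_ij = a_ji = -1; a double or triple edge where a_ij * a_ji = 2 or 3), the diagram is a chain of 5 nodes with one extra node attached to the third node from one end (E_6). One simple-root ordering that puts it in standard form is (alpha_2, alpha_5, alpha_6, alpha_1, alpha_4, alpha_3). So the algebra is type E_6.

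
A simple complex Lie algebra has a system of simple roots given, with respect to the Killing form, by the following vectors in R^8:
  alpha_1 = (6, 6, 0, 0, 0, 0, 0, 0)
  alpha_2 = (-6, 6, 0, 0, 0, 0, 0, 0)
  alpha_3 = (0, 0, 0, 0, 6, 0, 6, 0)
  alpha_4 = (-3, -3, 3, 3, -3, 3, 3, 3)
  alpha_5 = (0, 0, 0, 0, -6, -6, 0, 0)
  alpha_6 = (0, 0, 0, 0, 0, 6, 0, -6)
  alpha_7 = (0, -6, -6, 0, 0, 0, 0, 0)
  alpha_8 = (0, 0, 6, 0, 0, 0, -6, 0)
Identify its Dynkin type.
Compute the Cartan integers a_ij = 2(alpha_i, alpha_j)/(alpha_j, alpha_j); the resulting 8x8 Cartan matrix is
[[2, 0, 0, -1, 0, 0, -1, 0], [0, 2, 0, 0, 0, 0, -1, 0], [0, 0, 2, 0, -1, 0, 0, -1], [-1, 0, 0, 2, 0, 0, 0, 0], [0, 0, -1, 0, 2, -1, 0, 0], [0, 0, 0, 0, -1, 2, 0, 0], [-1, -1, 0, 0, 0, 0, 2, -1], [0, 0, -1, 0, 0, 0, -1, 2]].
All simple roots have the same length, so the diagram is simply laced. The associated Dynkin diagram is a chain of 7 nodes with one extra node attached to the third node from one end (E_8), so the type is E_8.

type E_8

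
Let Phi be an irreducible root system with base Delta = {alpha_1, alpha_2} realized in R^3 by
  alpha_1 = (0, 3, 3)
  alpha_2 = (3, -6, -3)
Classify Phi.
G2

Compute the Cartan integers a_ij = 2(alpha_i, alpha_j)/(alpha_j, alpha_j); the resulting 2x2 Cartan matrix is
[[2, -1], [-3, 2]].
The roots have two lengths (squared-length ratio 3:1); the short ones are alpha_{1}. The associated Dynkin diagram is two nodes joined by a triple edge (G_2), so the type is G_2.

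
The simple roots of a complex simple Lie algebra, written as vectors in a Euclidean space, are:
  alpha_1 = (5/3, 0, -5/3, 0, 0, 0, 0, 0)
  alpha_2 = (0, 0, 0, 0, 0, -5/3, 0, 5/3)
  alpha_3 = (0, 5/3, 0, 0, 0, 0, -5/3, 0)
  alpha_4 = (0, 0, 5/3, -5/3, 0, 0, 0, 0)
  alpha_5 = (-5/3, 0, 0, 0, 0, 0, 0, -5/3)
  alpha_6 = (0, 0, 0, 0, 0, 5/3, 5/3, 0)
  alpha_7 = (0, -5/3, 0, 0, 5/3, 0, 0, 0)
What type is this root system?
A7

Compute the Cartan integers a_ij = 2(alpha_i, alpha_j)/(alpha_j, alpha_j); the resulting 7x7 Cartan matrix is
[[2, 0, 0, -1, -1, 0, 0], [0, 2, 0, 0, -1, -1, 0], [0, 0, 2, 0, 0, -1, -1], [-1, 0, 0, 2, 0, 0, 0], [-1, -1, 0, 0, 2, 0, 0], [0, -1, -1, 0, 0, 2, 0], [0, 0, -1, 0, 0, 0, 2]].
All simple roots have the same length, so the diagram is simply laced. The associated Dynkin diagram is a chain of 7 nodes with single edges (A_7), so the type is A_7 (the algebra sl(8)).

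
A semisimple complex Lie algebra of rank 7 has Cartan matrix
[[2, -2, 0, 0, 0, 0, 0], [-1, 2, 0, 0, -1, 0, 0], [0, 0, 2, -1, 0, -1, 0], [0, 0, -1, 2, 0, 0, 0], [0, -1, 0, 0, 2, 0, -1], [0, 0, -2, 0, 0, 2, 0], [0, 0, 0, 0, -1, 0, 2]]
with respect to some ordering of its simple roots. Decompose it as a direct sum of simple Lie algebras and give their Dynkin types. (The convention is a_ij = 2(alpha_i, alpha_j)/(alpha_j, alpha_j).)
The diagram associated to this matrix has two connected components: the simple roots {alpha_3, alpha_4, alpha_6} form a chain of 3 nodes with a double edge at one end; the terminal node there is the unique long simple root (C_3), and {alpha_1, alpha_2, alpha_5, alpha_7} form a chain of 4 nodes with a double edge at one end; the terminal node there is the unique long simple root (C_4). A semisimple Lie algebra decomposes uniquely as the direct sum of simple ideals, one per connected component of its Dynkin diagram, so g ≅ C_3 ⊕ C_4 (dimension 21 + 36 = 57).

C3 + C4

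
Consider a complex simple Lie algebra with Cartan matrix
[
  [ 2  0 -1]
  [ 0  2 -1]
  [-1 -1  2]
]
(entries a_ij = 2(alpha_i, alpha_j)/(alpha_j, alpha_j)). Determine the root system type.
The matrix has rank 3 with 2's on the diagonal. Reading the off-diagonal entries as Dynkin edges (a single edge where a_ij = a_ji = -1; a double or triple edge where a_ij * a_ji = 2 or 3), the diagram is a chain of 3 nodes with single edges (A_3). One simple-root ordering that puts it in standard form is (alpha_2, alpha_3, alpha_1). So the algebra is type A_3, i.e. sl(4).

A_3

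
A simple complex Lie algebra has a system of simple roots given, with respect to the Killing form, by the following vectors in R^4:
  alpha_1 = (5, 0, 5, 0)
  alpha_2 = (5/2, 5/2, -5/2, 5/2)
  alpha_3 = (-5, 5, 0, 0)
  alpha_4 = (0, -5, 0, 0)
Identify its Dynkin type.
Compute the Cartan integers a_ij = 2(alpha_i, alpha_j)/(alpha_j, alpha_j); the resulting 4x4 Cartan matrix is
[[2, 0, -1, 0], [0, 2, 0, -1], [-1, 0, 2, -2], [0, -1, -1, 2]].
The roots have two lengths (squared-length ratio 2:1); the short ones are alpha_{2,4}. The associated Dynkin diagram is a chain of 4 nodes with a double edge between the middle two (F_4), so the type is F_4.

F_4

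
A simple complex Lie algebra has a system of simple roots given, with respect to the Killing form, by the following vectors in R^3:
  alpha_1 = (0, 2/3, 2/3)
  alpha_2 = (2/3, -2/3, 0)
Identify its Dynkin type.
Compute the Cartan integers a_ij = 2(alpha_i, alpha_j)/(alpha_j, alpha_j); the resulting 2x2 Cartan matrix is
[[2, -1], [-1, 2]].
All simple roots have the same length, so the diagram is simply laced. The associated Dynkin diagram is a chain of 2 nodes with single edges (A_2), so the type is A_2 (the algebra sl(3)).

A_2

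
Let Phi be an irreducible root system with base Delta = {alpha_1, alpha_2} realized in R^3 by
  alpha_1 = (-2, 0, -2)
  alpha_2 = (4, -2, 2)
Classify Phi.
G_2

Compute the Cartan integers a_ij = 2(alpha_i, alpha_j)/(alpha_j, alpha_j); the resulting 2x2 Cartan matrix is
[[2, -1], [-3, 2]].
The roots have two lengths (squared-length ratio 3:1); the short ones are alpha_{1}. The associated Dynkin diagram is two nodes joined by a triple edge (G_2), so the type is G_2.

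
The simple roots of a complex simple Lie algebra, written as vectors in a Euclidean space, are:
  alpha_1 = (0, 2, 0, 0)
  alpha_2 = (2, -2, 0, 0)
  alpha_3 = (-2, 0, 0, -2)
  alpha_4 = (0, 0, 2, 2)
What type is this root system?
B4

Compute the Cartan integers a_ij = 2(alpha_i, alpha_j)/(alpha_j, alpha_j); the resulting 4x4 Cartan matrix is
[[2, -1, 0, 0], [-2, 2, -1, 0], [0, -1, 2, -1], [0, 0, -1, 2]].
The roots have two lengths (squared-length ratio 2:1); the short ones are alpha_{1}. The associated Dynkin diagram is a chain of 4 nodes with a double edge at one end; the terminal node there is the unique short simple root (B_4), so the type is B_4 (the algebra so(9)).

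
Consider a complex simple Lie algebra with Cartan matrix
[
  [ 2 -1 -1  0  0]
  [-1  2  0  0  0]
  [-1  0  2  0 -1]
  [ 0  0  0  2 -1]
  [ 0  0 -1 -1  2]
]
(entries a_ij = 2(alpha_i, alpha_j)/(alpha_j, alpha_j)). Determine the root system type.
type A_5

The matrix has rank 5 with 2's on the diagonal. Reading the off-diagonal entries as Dynkin edges (a single edge where a_ij = a_ji = -1; a double or triple edge where a_ij * a_ji = 2 or 3), the diagram is a chain of 5 nodes with single edges (A_5). One simple-root ordering that puts it in standard form is (alpha_2, alpha_1, alpha_3, alpha_5, alpha_4). So the algebra is type A_5, i.e. sl(6).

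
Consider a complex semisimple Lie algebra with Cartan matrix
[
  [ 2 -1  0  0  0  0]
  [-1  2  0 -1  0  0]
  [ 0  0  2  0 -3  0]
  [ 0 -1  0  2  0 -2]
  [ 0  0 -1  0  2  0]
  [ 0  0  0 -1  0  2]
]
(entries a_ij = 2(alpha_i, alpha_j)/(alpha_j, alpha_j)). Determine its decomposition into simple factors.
The diagram associated to this matrix has two connected components: the simple roots {alpha_1, alpha_2, alpha_4, alpha_6} form a chain of 4 nodes with a double edge at one end; the terminal node there is the unique short simple root (B_4), and {alpha_3, alpha_5} form two nodes joined by a triple edge (G_2). A semisimple Lie algebra decomposes uniquely as the direct sum of simple ideals, one per connected component of its Dynkin diagram, so g ≅ B_4 ⊕ G_2 (dimension 36 + 14 = 50).

B_4 + G_2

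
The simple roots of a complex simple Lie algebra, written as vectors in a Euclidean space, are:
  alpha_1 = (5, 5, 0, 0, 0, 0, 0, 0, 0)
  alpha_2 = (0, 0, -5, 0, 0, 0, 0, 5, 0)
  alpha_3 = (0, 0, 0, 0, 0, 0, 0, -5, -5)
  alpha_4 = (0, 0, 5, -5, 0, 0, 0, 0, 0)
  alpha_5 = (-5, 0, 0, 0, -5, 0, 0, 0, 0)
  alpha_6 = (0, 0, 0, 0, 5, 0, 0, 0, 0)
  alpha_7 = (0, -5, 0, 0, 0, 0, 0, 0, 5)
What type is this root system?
Compute the Cartan integers a_ij = 2(alpha_i, alpha_j)/(alpha_j, alpha_j); the resulting 7x7 Cartan matrix is
[[2, 0, 0, 0, -1, 0, -1], [0, 2, -1, -1, 0, 0, 0], [0, -1, 2, 0, 0, 0, -1], [0, -1, 0, 2, 0, 0, 0], [-1, 0, 0, 0, 2, -2, 0], [0, 0, 0, 0, -1, 2, 0], [-1, 0, -1, 0, 0, 0, 2]].
The roots have two lengths (squared-length ratio 2:1); the short ones are alpha_{6}. The associated Dynkin diagram is a chain of 7 nodes with a double edge at one end; the terminal node there is the unique short simple root (B_7), so the type is B_7 (the algebra so(15)).

type B_7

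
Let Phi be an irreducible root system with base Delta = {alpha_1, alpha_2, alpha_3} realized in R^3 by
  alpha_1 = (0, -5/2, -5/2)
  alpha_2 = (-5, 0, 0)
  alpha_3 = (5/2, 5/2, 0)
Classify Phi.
Compute the Cartan integers a_ij = 2(alpha_i, alpha_j)/(alpha_j, alpha_j); the resulting 3x3 Cartan matrix is
[[2, 0, -1], [0, 2, -2], [-1, -1, 2]].
The roots have two lengths (squared-length ratio 2:1); the short ones are alpha_{1,3}. The associated Dynkin diagram is a chain of 3 nodes with a double edge at one end; the terminal node there is the unique long simple root (C_3), so the type is C_3 (the algebra sp(6)).

C_3 (sp(6))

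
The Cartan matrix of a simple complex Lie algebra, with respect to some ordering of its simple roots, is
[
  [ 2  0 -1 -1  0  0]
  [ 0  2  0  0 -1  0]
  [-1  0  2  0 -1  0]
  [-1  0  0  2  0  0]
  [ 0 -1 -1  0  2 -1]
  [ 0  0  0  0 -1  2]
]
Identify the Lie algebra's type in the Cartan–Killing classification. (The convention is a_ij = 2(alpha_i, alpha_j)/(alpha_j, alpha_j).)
D_6

The matrix has rank 6 with 2's on the diagonal. Reading the off-diagonal entries as Dynkin edges (a single edge where a_ij = a_ji = -1; a double or triple edge where a_ij * a_ji = 2 or 3), the diagram is a chain of 4 nodes with a fork of two nodes at one end (D_6). One simple-root ordering that puts it in standard form is (alpha_4, alpha_1, alpha_3, alpha_5, alpha_6, alpha_2). So the algebra is type D_6, i.e. so(12).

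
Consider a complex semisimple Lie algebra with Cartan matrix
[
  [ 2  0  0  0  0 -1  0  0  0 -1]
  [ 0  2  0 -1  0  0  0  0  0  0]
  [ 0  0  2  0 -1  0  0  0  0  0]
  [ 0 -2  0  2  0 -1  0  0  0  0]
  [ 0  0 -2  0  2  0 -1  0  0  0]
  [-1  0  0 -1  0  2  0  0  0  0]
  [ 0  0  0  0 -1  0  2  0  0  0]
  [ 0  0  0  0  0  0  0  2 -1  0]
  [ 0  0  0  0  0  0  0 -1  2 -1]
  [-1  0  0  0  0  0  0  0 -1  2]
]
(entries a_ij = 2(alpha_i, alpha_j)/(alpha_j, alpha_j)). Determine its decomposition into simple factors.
The diagram associated to this matrix has two connected components: the simple roots {alpha_3, alpha_5, alpha_7} form a chain of 3 nodes with a double edge at one end; the terminal node there is the unique short simple root (B_3), and {alpha_1, alpha_2, alpha_4, alpha_6, alpha_8, alpha_9, alpha_10} form a chain of 7 nodes with a double edge at one end; the terminal node there is the unique short simple root (B_7). A semisimple Lie algebra decomposes uniquely as the direct sum of simple ideals, one per connected component of its Dynkin diagram, so g ≅ B_3 ⊕ B_7 (dimension 21 + 105 = 126).

B_3 ⊕ B_7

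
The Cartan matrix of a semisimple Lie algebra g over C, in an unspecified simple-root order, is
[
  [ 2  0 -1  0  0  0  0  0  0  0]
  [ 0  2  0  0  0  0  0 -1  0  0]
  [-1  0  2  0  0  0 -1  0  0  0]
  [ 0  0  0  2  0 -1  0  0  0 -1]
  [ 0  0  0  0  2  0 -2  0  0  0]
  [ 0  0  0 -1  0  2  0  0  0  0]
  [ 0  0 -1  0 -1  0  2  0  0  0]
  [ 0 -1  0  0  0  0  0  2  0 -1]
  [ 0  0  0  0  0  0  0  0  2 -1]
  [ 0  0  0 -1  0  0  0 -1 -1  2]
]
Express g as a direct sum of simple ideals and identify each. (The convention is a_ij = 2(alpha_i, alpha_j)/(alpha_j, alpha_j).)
The diagram associated to this matrix has two connected components: the simple roots {alpha_1, alpha_3, alpha_5, alpha_7} form a chain of 4 nodes with a double edge at one end; the terminal node there is the unique long simple root (C_4), and {alpha_2, alpha_4, alpha_6, alpha_8, alpha_9, alpha_10} form a chain of 5 nodes with one extra node attached to the third node from one end (E_6). A semisimple Lie algebra decomposes uniquely as the direct sum of simple ideals, one per connected component of its Dynkin diagram, so g ≅ C_4 ⊕ E_6 (dimension 36 + 78 = 114).

C_4 ⊕ E_6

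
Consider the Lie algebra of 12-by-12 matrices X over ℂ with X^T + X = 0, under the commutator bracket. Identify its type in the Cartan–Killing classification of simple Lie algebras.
D_6

This is so(12) with 12 even, which has dimension 12(12-1)/2 = 66 and rank 12/2 = 6. In the classification of classical Lie algebras, the orthogonal algebra so(2n) in an even number of variables has type D_n; here n = 6, so the Dynkin diagram is a chain of 4 nodes with a fork of two nodes at one end (D_6). Hence the type is D_6.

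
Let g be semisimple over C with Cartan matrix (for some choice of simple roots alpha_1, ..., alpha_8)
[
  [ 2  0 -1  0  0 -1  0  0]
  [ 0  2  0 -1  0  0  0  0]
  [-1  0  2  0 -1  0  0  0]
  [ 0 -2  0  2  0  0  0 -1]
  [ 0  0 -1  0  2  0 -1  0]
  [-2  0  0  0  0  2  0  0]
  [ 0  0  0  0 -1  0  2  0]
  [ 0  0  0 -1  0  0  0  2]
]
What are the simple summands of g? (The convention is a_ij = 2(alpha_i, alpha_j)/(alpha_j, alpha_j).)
The diagram associated to this matrix has two connected components: the simple roots {alpha_2, alpha_4, alpha_8} form a chain of 3 nodes with a double edge at one end; the terminal node there is the unique short simple root (B_3), and {alpha_1, alpha_3, alpha_5, alpha_6, alpha_7} form a chain of 5 nodes with a double edge at one end; the terminal node there is the unique long simple root (C_5). A semisimple Lie algebra decomposes uniquely as the direct sum of simple ideals, one per connected component of its Dynkin diagram, so g ≅ B_3 ⊕ C_5 (dimension 21 + 55 = 76).

B_3 + C_5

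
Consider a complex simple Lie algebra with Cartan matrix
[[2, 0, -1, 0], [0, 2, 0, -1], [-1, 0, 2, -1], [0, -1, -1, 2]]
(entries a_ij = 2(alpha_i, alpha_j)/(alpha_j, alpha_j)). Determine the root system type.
A_4

The matrix has rank 4 with 2's on the diagonal. Reading the off-diagonal entries as Dynkin edges (a single edge where a_ij = a_ji = -1; a double or triple edge where a_ij * a_ji = 2 or 3), the diagram is a chain of 4 nodes with single edges (A_4). One simple-root ordering that puts it in standard form is (alpha_1, alpha_3, alpha_4, alpha_2). So the algebra is type A_4, i.e. sl(5).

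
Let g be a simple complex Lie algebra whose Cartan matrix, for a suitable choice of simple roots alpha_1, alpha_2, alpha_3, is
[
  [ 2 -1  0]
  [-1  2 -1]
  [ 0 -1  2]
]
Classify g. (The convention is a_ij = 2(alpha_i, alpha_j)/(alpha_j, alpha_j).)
The matrix has rank 3 with 2's on the diagonal. Reading the off-diagonal entries as Dynkin edges (a single edge where a_ij = a_ji = -1; a double or triple edge where a_ij * a_ji = 2 or 3), the diagram is a chain of 3 nodes with single edges (A_3). One simple-root ordering that puts it in standard form is (alpha_3, alpha_2, alpha_1). So the algebra is type A_3, i.e. sl(4).

type A_3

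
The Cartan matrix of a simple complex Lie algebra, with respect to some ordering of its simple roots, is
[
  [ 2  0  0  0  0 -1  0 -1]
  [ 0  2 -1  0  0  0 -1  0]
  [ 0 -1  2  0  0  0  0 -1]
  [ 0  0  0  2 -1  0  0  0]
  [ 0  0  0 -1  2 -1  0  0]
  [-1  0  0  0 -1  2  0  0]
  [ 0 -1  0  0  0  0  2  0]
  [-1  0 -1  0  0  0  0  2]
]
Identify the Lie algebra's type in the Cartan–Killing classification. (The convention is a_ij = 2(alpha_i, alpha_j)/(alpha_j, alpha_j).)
type A_8

The matrix has rank 8 with 2's on the diagonal. Reading the off-diagonal entries as Dynkin edges (a single edge where a_ij = a_ji = -1; a double or triple edge where a_ij * a_ji = 2 or 3), the diagram is a chain of 8 nodes with single edges (A_8). One simple-root ordering that puts it in standard form is (alpha_4, alpha_5, alpha_6, alpha_1, alpha_8, alpha_3, alpha_2, alpha_7). So the algebra is type A_8, i.e. sl(9).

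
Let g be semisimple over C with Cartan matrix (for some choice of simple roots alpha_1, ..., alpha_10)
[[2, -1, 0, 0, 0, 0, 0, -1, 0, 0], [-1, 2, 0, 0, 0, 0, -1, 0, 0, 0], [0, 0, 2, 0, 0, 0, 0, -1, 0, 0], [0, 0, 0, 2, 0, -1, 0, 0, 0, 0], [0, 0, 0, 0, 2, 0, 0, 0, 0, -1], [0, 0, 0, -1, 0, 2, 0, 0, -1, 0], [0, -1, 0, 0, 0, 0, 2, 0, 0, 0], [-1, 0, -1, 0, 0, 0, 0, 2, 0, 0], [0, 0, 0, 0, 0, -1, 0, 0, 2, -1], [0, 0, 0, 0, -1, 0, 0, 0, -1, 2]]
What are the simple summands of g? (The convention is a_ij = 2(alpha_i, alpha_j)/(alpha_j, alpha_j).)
The diagram associated to this matrix has two connected components: the simple roots {alpha_4, alpha_5, alpha_6, alpha_9, alpha_10} form a chain of 5 nodes with single edges (A_5), and {alpha_1, alpha_2, alpha_3, alpha_7, alpha_8} form a chain of 5 nodes with single edges (A_5). A semisimple Lie algebra decomposes uniquely as the direct sum of simple ideals, one per connected component of its Dynkin diagram, so g ≅ A_5 ⊕ A_5 (dimension 35 + 35 = 70).

A_5 ⊕ A_5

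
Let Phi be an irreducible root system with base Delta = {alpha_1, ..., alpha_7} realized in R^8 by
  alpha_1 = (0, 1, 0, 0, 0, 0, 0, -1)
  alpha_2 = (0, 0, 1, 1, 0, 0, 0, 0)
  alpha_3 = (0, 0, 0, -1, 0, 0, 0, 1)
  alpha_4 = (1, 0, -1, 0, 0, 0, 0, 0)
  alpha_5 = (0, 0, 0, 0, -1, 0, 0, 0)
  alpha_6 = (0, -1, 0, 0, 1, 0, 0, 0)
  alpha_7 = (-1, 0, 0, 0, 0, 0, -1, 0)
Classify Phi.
Compute the Cartan integers a_ij = 2(alpha_i, alpha_j)/(alpha_j, alpha_j); the resulting 7x7 Cartan matrix is
[[2, 0, -1, 0, 0, -1, 0], [0, 2, -1, -1, 0, 0, 0], [-1, -1, 2, 0, 0, 0, 0], [0, -1, 0, 2, 0, 0, -1], [0, 0, 0, 0, 2, -1, 0], [-1, 0, 0, 0, -2, 2, 0], [0, 0, 0, -1, 0, 0, 2]].
The roots have two lengths (squared-length ratio 2:1); the short ones are alpha_{5}. The associated Dynkin diagram is a chain of 7 nodes with a double edge at one end; the terminal node there is the unique short simple root (B_7), so the type is B_7 (the algebra so(15)).

B_7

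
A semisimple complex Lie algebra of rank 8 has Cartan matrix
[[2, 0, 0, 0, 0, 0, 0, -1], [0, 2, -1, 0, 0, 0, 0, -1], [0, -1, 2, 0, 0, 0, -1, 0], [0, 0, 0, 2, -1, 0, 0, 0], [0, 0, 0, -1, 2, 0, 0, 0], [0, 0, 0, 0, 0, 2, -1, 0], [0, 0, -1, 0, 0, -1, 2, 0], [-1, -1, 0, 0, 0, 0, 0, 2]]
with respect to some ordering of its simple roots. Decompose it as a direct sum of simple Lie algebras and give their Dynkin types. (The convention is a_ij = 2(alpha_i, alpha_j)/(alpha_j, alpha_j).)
A_2 + A_6

The diagram associated to this matrix has two connected components: the simple roots {alpha_4, alpha_5} form a chain of 2 nodes with single edges (A_2), and {alpha_1, alpha_2, alpha_3, alpha_6, alpha_7, alpha_8} form a chain of 6 nodes with single edges (A_6). A semisimple Lie algebra decomposes uniquely as the direct sum of simple ideals, one per connected component of its Dynkin diagram, so g ≅ A_2 ⊕ A_6 (dimension 8 + 48 = 56).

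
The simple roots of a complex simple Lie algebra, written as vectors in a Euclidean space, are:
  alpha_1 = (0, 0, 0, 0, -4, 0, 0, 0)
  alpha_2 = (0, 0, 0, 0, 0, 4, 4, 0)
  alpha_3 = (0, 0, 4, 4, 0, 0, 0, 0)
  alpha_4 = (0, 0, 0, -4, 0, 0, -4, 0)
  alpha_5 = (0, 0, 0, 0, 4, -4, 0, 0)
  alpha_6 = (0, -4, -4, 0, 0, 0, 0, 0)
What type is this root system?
Compute the Cartan integers a_ij = 2(alpha_i, alpha_j)/(alpha_j, alpha_j); the resulting 6x6 Cartan matrix is
[[2, 0, 0, 0, -1, 0], [0, 2, 0, -1, -1, 0], [0, 0, 2, -1, 0, -1], [0, -1, -1, 2, 0, 0], [-2, -1, 0, 0, 2, 0], [0, 0, -1, 0, 0, 2]].
The roots have two lengths (squared-length ratio 2:1); the short ones are alpha_{1}. The associated Dynkin diagram is a chain of 6 nodes with a double edge at one end; the terminal node there is the unique short simple root (B_6), so the type is B_6 (the algebra so(13)).

B6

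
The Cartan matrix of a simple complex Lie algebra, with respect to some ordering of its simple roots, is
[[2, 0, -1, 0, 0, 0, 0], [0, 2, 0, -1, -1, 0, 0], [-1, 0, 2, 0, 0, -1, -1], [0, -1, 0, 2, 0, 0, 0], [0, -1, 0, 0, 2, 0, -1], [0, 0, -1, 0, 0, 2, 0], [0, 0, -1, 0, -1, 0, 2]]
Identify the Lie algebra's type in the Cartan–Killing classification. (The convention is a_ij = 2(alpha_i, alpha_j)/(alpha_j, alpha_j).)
The matrix has rank 7 with 2's on the diagonal. Reading the off-diagonal entries as Dynkin edges (a single edge where a_ij = a_ji = -1; a double or triple edge where a_ij * a_ji = 2 or 3), the diagram is a chain of 5 nodes with a fork of two nodes at one end (D_7). One simple-root ordering that puts it in standard form is (alpha_4, alpha_2, alpha_5, alpha_7, alpha_3, alpha_6, alpha_1). So the algebra is type D_7, i.e. so(14).

type D_7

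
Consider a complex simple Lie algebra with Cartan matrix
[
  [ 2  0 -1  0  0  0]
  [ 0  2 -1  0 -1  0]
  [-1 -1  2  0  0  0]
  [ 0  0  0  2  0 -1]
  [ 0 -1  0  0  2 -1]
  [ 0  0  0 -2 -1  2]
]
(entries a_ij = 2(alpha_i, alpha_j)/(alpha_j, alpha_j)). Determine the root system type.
B6

The matrix has rank 6 with 2's on the diagonal. Reading the off-diagonal entries as Dynkin edges (a single edge where a_ij = a_ji = -1; a double or triple edge where a_ij * a_ji = 2 or 3), the diagram is a chain of 6 nodes with a double edge at one end; the terminal node there is the unique short simple root (B_6). One simple-root ordering that puts it in standard form is (alpha_1, alpha_3, alpha_2, alpha_5, alpha_6, alpha_4). So the algebra is type B_6, i.e. so(13).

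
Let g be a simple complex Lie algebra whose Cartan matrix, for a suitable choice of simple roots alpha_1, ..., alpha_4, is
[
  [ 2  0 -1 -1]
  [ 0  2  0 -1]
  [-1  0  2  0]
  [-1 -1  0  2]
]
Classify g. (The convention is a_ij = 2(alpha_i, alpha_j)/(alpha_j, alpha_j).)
The matrix has rank 4 with 2's on the diagonal. Reading the off-diagonal entries as Dynkin edges (a single edge where a_ij = a_ji = -1; a double or triple edge where a_ij * a_ji = 2 or 3), the diagram is a chain of 4 nodes with single edges (A_4). One simple-root ordering that puts it in standard form is (alpha_2, alpha_4, alpha_1, alpha_3). So the algebra is type A_4, i.e. sl(5).

A_4 (sl(5))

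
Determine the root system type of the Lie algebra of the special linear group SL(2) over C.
This is sl(2), which has dimension 2^2 - 1 = 3 and rank 2 - 1 = 1 (a Cartan subalgebra is the diagonal traceless matrices). In the classification of classical Lie algebras, the special linear algebra sl(n+1) has type A_n; here n = 1, so the Dynkin diagram is a chain of 1 nodes with single edges (A_1). Hence the type is A_1.

A1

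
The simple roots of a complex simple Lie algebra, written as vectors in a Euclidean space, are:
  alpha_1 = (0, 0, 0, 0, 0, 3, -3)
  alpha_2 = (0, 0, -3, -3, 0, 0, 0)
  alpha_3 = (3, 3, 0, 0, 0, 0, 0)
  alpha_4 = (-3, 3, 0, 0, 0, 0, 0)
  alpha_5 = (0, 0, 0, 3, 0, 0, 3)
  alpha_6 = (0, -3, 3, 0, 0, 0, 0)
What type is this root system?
D6

Compute the Cartan integers a_ij = 2(alpha_i, alpha_j)/(alpha_j, alpha_j); the resulting 6x6 Cartan matrix is
[[2, 0, 0, 0, -1, 0], [0, 2, 0, 0, -1, -1], [0, 0, 2, 0, 0, -1], [0, 0, 0, 2, 0, -1], [-1, -1, 0, 0, 2, 0], [0, -1, -1, -1, 0, 2]].
All simple roots have the same length, so the diagram is simply laced. The associated Dynkin diagram is a chain of 4 nodes with a fork of two nodes at one end (D_6), so the type is D_6 (the algebra so(12)).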